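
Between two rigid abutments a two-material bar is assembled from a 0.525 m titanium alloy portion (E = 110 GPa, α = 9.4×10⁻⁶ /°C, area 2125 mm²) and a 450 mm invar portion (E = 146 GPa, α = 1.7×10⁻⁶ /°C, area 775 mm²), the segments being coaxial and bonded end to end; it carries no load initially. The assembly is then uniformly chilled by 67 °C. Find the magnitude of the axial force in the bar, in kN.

P ≈ 61.4 kN (tensile)

Free thermal contraction of the whole bar: Σ αᵢΔT Lᵢ = 9.4×10⁻⁶×67×525 + 1.7×10⁻⁶×67×450 = 0.3819 mm.
Since the ends are fixed, an axial force P builds up, equal in every segment, with P · Σ Lᵢ/(AᵢEᵢ) = δ_free.
The series flexibility is Σ Lᵢ/(AᵢEᵢ) = 525/(2125×110×10³) + 450/(775×146×10³) = 6.223×10⁻⁶ mm/N.
So P = 0.3819 / 6.223×10⁻⁶ = 61.37 kN, tensile.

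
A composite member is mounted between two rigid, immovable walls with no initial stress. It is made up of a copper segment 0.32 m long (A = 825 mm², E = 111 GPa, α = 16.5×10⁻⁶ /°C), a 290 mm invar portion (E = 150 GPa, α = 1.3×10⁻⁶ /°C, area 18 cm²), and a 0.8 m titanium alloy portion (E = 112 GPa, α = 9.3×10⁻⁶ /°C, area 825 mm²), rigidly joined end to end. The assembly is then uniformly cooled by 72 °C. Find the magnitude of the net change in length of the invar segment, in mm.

|ΔL| ≈ 0.0494 mm

Free thermal contraction of the whole bar: Σ αᵢΔT Lᵢ = 16.5×10⁻⁶×72×320 + 1.3×10⁻⁶×72×290 + 9.3×10⁻⁶×72×800 = 0.943 mm.
Since the ends are fixed, an axial force P builds up, equal in every segment, with P · Σ Lᵢ/(AᵢEᵢ) = δ_free.
The series flexibility is Σ Lᵢ/(AᵢEᵢ) = 320/(825×111×10³) + 290/(1800×150×10³) + 800/(825×112×10³) = 1.323×10⁻⁵ mm/N.
P = 0.943 / 1.323×10⁻⁵ = 71300 N = 71.3 kN, tensile.
For the invar segment, free thermal change = 1.3×10⁻⁶×72×290 = 0.02714 mm and elastic change from P = 71300×290/(1800×150×10³) = 0.07658 mm; these oppose, so the net change is 0.0494 mm (segment lengthens).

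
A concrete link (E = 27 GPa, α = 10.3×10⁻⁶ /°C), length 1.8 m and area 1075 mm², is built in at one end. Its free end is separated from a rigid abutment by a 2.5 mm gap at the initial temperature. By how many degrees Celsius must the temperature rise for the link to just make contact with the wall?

The gap closes when αΔT L = 2.5 mm, since the link is still unstressed at that instant.
So ΔT = g/(αL) = 2.5/(10.3×10⁻⁶ × 1800) = 134.8 °C.

ΔT ≈ 135 °C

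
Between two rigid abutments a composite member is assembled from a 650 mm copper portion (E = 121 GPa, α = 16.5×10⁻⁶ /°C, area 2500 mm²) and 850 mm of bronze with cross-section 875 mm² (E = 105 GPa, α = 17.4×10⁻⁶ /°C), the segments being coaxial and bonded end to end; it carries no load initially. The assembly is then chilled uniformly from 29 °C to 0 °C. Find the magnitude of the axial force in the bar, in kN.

P ≈ 64.9 kN (tensile)

If the supports were absent, the total length change would be Σ αᵢΔT Lᵢ = 16.5×10⁻⁶×29×650 + 17.4×10⁻⁶×29×850 = 0.7399 mm.
Since the ends are fixed, an axial force P builds up, equal in every segment, with P · Σ Lᵢ/(AᵢEᵢ) = δ_free.
Σ Lᵢ/(AᵢEᵢ) = 650/(2500×121×10³) + 850/(875×105×10³) = 1.14×10⁻⁵ mm/N.
Hence P = δ_free / Σ(L/AE) = 0.7399/1.14×10⁻⁵ = 64.9 kN (tensile).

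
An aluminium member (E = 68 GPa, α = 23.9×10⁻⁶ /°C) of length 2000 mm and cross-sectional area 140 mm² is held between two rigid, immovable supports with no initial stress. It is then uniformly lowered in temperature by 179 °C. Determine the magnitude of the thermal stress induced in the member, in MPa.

σ ≈ 291 MPa (tensile)

The supports are rigid, so the total axial strain is zero. The restrained thermal strain is ε = αΔT = 23.9×10⁻⁶ × 179 = 4278.1×10⁻⁶.
The stress required to suppress this strain is σ = Eε = 68×10³ × 4278.1×10⁻⁶ = 290.9 MPa, tensile since the member is trying to contract.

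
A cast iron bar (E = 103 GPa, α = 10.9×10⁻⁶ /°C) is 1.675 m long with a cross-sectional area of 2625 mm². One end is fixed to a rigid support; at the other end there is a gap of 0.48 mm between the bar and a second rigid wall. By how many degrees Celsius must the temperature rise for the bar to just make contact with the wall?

The gap closes when αΔT L = 0.48 mm, since the bar is still unstressed at that instant.
ΔT = 0.48 / (10.9×10⁻⁶ × 1675) = 26.29 °C.

ΔT ≈ 26.3 °C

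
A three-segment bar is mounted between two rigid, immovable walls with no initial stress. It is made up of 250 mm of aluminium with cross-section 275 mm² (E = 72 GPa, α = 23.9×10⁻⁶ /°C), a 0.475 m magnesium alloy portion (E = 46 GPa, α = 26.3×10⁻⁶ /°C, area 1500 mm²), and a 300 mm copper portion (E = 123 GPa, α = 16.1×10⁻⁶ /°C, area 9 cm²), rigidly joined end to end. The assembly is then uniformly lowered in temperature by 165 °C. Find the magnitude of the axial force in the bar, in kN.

With the walls removed the bar would change length by δ_free = Σ αᵢΔT Lᵢ = 23.9×10⁻⁶×165×250 + 26.3×10⁻⁶×165×475 + 16.1×10⁻⁶×165×300 = 3.844 mm.
Since the ends are fixed, an axial force P builds up, equal in every segment, with P · Σ Lᵢ/(AᵢEᵢ) = δ_free.
The series flexibility is Σ Lᵢ/(AᵢEᵢ) = 250/(275×72×10³) + 475/(1500×46×10³) + 300/(900×123×10³) = 2.222×10⁻⁵ mm/N.
Hence P = δ_free / Σ(L/AE) = 3.844/2.222×10⁻⁵ = 173 kN (tensile).

P ≈ 173 kN (tensile)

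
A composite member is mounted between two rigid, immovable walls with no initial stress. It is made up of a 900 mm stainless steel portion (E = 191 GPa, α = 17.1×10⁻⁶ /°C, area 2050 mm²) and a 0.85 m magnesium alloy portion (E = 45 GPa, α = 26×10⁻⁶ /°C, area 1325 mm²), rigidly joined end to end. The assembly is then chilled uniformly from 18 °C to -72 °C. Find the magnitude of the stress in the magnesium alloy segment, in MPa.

Free thermal contraction of the whole bar: Σ αᵢΔT Lᵢ = 17.1×10⁻⁶×90×900 + 26×10⁻⁶×90×850 = 3.374 mm.
Since the ends are fixed, an axial force P builds up, equal in every segment, with P · Σ Lᵢ/(AᵢEᵢ) = δ_free.
Σ Lᵢ/(AᵢEᵢ) = 900/(2050×191×10³) + 850/(1325×45×10³) = 1.655×10⁻⁵ mm/N.
Hence P = δ_free / Σ(L/AE) = 3.374/1.655×10⁻⁵ = 203.8 kN (tensile).
σ_{magnesium alloy} = P / A = 203800 / 1325 = 153.8 MPa.

σ ≈ 154 MPa (tensile)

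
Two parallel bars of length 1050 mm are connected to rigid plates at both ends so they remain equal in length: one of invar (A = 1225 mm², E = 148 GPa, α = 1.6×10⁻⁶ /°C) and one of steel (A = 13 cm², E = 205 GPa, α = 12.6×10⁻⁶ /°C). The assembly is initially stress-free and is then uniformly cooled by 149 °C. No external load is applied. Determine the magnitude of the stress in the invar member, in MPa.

σ ≈ 144 MPa (compressive)

The steel has the larger α, so on cooling it would change length more than the invar if both were free. The rigid plates force a common final length, so the steel is put into tension and the invar into compression, with equal and opposite forces P (no external load).
Compatibility of the two members (thermal + elastic change equal): (α₁ − α₂)ΔT = P·[1/(A₁E₁) + 1/(A₂E₂)].
|α₁ − α₂|·ΔT = 11×10⁻⁶ × 149 = 0.001639.
1/(A₁E₁) + 1/(A₂E₂) = 1/(1225×148×10³) + 1/(1300×205×10³) = 9.268×10⁻⁹ N⁻¹.
P = 0.001639 / 9.268×10⁻⁹ = 176800 N = 176.8 kN.
σ_{invar} = P/A₁ = 176800/1225 = 144.4 MPa, compressive.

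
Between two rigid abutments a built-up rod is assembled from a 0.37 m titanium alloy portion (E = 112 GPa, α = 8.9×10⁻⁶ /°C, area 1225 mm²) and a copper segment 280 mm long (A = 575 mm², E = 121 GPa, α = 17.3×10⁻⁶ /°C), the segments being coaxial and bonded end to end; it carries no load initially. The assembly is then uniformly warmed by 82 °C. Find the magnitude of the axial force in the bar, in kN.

P ≈ 99.3 kN (compressive)

Free thermal expansion of the whole bar: Σ αᵢΔT Lᵢ = 8.9×10⁻⁶×82×370 + 17.3×10⁻⁶×82×280 = 0.6672 mm.
The walls prevent any net length change, so an axial force P (same in every segment) develops. Compatibility: P · Σ Lᵢ/(AᵢEᵢ) = δ_free.
Σ Lᵢ/(AᵢEᵢ) = 370/(1225×112×10³) + 280/(575×121×10³) = 6.721×10⁻⁶ mm/N.
P = 0.6672 / 6.721×10⁻⁶ = 99270 N = 99.27 kN, compressive.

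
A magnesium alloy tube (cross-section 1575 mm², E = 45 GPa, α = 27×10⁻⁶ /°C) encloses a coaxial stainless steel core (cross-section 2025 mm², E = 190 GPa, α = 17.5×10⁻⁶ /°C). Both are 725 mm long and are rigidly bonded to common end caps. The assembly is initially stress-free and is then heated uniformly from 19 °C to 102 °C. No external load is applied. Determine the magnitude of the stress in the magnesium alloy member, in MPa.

σ ≈ 30 MPa (compressive)

The magnesium alloy has the larger α, so on heating it would change length more than the stainless steel if both were free. The rigid plates force a common final length, so the magnesium alloy is put into compression and the stainless steel into tension, with equal and opposite forces P (no external load).
Setting the final lengths equal and cancelling L: (α₁ − α₂)ΔT = P/(A₁E₁) + P/(A₂E₂).
|α₁ − α₂|·ΔT = 9.5×10⁻⁶ × 83 = 0.0007885.
1/(A₁E₁) + 1/(A₂E₂) = 1/(1575×45×10³) + 1/(2025×190×10³) = 1.671×10⁻⁸ N⁻¹.
So P = 0.0007885 / 1.671×10⁻⁸ = 47.19 kN.
σ_{magnesium alloy} = P/A₁ = 47190/1575 = 29.96 MPa, compressive.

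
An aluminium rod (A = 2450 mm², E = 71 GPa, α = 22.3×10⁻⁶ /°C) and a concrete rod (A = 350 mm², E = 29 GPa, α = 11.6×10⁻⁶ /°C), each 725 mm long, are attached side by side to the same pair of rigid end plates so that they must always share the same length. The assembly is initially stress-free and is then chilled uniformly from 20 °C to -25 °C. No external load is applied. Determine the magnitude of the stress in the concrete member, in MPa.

Both members must finish at the same length. With the larger α, the aluminium tends to over-contract; the plates restrain it, putting the aluminium in tension and the concrete in compression. With no external load the two internal forces are equal and opposite, magnitude P.
Equating the net (thermal + elastic) strains gives |α₁ − α₂|·ΔT = P·[1/(A₁E₁) + 1/(A₂E₂)].
|α₁ − α₂|·ΔT = 10.7×10⁻⁶ × 45 = 0.0004815.
1/(A₁E₁) + 1/(A₂E₂) = 1/(2450×71×10³) + 1/(350×29×10³) = 1.043×10⁻⁷ N⁻¹.
P = 0.0004815 / 1.043×10⁻⁷ = 4618 N = 4.618 kN.
σ_{concrete} = P/A₂ = 4618/350 = 13.19 MPa, compressive.

σ ≈ 13.2 MPa (compressive)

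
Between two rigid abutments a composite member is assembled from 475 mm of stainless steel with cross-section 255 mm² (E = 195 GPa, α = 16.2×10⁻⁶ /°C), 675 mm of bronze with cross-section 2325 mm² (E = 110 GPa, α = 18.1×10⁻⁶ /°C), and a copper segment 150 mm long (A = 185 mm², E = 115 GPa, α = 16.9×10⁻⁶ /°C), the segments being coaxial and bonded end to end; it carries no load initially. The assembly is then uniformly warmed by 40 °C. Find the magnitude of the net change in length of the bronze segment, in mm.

Free thermal expansion of the whole bar: Σ αᵢΔT Lᵢ = 16.2×10⁻⁶×40×475 + 18.1×10⁻⁶×40×675 + 16.9×10⁻⁶×40×150 = 0.8979 mm.
The walls prevent any net length change, so an axial force P (same in every segment) develops. Compatibility: P · Σ Lᵢ/(AᵢEᵢ) = δ_free.
The series flexibility is Σ Lᵢ/(AᵢEᵢ) = 475/(255×195×10³) + 675/(2325×110×10³) + 150/(185×115×10³) = 1.924×10⁻⁵ mm/N.
P = 0.8979 / 1.924×10⁻⁵ = 46660 N = 46.66 kN, compressive.
For the bronze segment, free thermal change = 18.1×10⁻⁶×40×675 = 0.4887 mm and elastic change from P = 46660×675/(2325×110×10³) = 0.1232 mm; these oppose, so the net change is 0.366 mm (segment lengthens).

|ΔL| ≈ 0.366 mm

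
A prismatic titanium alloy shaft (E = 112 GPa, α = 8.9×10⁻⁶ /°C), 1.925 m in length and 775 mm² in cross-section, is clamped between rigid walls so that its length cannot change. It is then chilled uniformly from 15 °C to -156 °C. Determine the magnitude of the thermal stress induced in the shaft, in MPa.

σ ≈ 170 MPa (tensile)

The supports are rigid, so the total axial strain is zero. The restrained thermal strain is ε = αΔT = 8.9×10⁻⁶ × 171 = 1521.9×10⁻⁶.
The stress required to suppress this strain is σ = Eε = 112×10³ × 1521.9×10⁻⁶ = 170.5 MPa, tensile since the shaft is trying to contract.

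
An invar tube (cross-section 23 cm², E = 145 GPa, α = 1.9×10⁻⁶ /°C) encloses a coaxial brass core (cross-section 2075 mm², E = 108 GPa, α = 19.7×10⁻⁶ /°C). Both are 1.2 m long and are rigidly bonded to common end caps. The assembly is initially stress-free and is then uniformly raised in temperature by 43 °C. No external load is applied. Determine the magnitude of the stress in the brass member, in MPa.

σ ≈ 49.4 MPa (compressive)

Equilibrium of a rigid end plate with no external load gives equal and opposite internal forces ±P in the two members. Since α_{brass} > α_{invar}, heating drives the brass into compression and the invar into tension.
Equating the net (thermal + elastic) strains gives |α₁ − α₂|·ΔT = P·[1/(A₁E₁) + 1/(A₂E₂)].
|α₁ − α₂|·ΔT = 17.8×10⁻⁶ × 43 = 0.0007654.
1/(A₁E₁) + 1/(A₂E₂) = 1/(2300×145×10³) + 1/(2075×108×10³) = 7.461×10⁻⁹ N⁻¹.
P = 0.0007654 / 7.461×10⁻⁹ = 102600 N = 102.6 kN.
σ_{brass} = P/A₂ = 102600/2075 = 49.44 MPa, compressive.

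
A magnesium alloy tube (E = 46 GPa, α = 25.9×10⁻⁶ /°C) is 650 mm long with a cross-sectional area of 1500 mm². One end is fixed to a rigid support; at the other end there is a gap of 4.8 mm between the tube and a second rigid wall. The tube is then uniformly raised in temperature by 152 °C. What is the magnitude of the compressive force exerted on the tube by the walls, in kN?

If the wall were absent the tube would grow by αΔT L = 25.9×10⁻⁶ × 152 × 650 = 2.559 mm.
Since δ_free = 2.56 mm is less than the 4.8 mm gap, the tube never touches the wall. No axial force develops.

P ≈ 0 kN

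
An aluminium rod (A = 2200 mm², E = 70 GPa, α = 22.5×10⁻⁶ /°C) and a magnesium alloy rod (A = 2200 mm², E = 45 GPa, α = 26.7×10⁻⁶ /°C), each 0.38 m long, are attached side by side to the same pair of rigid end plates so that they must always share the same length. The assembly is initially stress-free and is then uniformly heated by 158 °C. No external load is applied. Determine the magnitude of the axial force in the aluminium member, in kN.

The magnesium alloy has the larger α, so on heating it would change length more than the aluminium if both were free. The rigid plates force a common final length, so the magnesium alloy is put into compression and the aluminium into tension, with equal and opposite forces P (no external load).
Compatibility of the two members (thermal + elastic change equal): (α₁ − α₂)ΔT = P·[1/(A₁E₁) + 1/(A₂E₂)].
|α₁ − α₂|·ΔT = 4.2×10⁻⁶ × 158 = 0.0006636.
1/(A₁E₁) + 1/(A₂E₂) = 1/(2200×70×10³) + 1/(2200×45×10³) = 1.659×10⁻⁸ N⁻¹.
P = 0.0006636 / 1.659×10⁻⁸ = 39990 N = 39.99 kN.

P ≈ 40 kN (tensile in the aluminium)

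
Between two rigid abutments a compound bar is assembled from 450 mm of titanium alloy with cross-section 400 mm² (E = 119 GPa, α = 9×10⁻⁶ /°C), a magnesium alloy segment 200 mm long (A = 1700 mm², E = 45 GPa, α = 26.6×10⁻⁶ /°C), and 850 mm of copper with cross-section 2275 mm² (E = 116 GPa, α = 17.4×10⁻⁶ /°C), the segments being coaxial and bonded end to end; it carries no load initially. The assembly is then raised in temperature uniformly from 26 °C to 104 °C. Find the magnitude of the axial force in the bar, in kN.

P ≈ 123 kN (compressive)

With the walls removed the bar would change length by δ_free = Σ αᵢΔT Lᵢ = 9×10⁻⁶×78×450 + 26.6×10⁻⁶×78×200 + 17.4×10⁻⁶×78×850 = 1.884 mm.
The rigid supports impose zero overall length change; the single axial force P common to all segments must satisfy P Σ Lᵢ/(AᵢEᵢ) = δ_free.
Σ Lᵢ/(AᵢEᵢ) = 450/(400×119×10³) + 200/(1700×45×10³) + 850/(2275×116×10³) = 1.529×10⁻⁵ mm/N.
So P = 1.884 / 1.529×10⁻⁵ = 123.3 kN, compressive.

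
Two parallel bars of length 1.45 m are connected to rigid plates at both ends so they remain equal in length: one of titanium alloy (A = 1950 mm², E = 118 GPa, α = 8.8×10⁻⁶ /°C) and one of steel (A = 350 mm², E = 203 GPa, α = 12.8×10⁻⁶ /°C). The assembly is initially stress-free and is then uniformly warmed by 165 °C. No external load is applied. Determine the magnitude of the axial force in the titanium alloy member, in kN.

P ≈ 35.8 kN (tensile in the titanium alloy)

Equilibrium of a rigid end plate with no external load gives equal and opposite internal forces ±P in the two members. Since α_{steel} > α_{titanium alloy}, heating drives the steel into compression and the titanium alloy into tension.
Equating the net (thermal + elastic) strains gives |α₁ − α₂|·ΔT = P·[1/(A₁E₁) + 1/(A₂E₂)].
|α₁ − α₂|·ΔT = 4×10⁻⁶ × 165 = 0.00066.
1/(A₁E₁) + 1/(A₂E₂) = 1/(1950×118×10³) + 1/(350×203×10³) = 1.842×10⁻⁸ N⁻¹.
So P = 0.00066 / 1.842×10⁻⁸ = 35.83 kN.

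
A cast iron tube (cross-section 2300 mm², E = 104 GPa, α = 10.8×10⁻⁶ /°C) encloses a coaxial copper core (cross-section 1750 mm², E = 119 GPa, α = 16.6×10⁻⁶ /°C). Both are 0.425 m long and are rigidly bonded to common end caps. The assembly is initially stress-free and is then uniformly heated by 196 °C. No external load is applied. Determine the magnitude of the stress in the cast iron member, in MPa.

Equilibrium of a rigid end plate with no external load gives equal and opposite internal forces ±P in the two members. Since α_{copper} > α_{cast iron}, heating drives the copper into compression and the cast iron into tension.
Compatibility of the two members (thermal + elastic change equal): (α₁ − α₂)ΔT = P·[1/(A₁E₁) + 1/(A₂E₂)].
|α₁ − α₂|·ΔT = 5.8×10⁻⁶ × 196 = 0.001137.
1/(A₁E₁) + 1/(A₂E₂) = 1/(2300×104×10³) + 1/(1750×119×10³) = 8.983×10⁻⁹ N⁻¹.
So P = 0.001137 / 8.983×10⁻⁹ = 126.6 kN.
σ_{cast iron} = P/A₁ = 126600/2300 = 55.02 MPa, tensile.

σ ≈ 55 MPa (tensile)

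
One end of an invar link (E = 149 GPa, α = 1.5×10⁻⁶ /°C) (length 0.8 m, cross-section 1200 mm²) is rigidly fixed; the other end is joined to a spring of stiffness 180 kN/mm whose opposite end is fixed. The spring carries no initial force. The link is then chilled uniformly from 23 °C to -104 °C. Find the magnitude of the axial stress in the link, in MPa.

The unrestrained thermal change is αΔT L = 1.5×10⁻⁶ × 127 × 800 = 0.1524 mm.
With a force P in the spring, the elastic change of the link is PL/(AE) and that of the spring is P/k; compatibility requires their sum to equal δ_free.
So P = δ_free / [L/(AE) + 1/k] = 0.1524 / [ 800/(1200×149×10³) + 1/(180×10³) ].
P = 0.1524 / 1.003×10⁻⁵ = 15190 N.
σ = P/A = 15190/1200 = 12.66 MPa.

σ ≈ 12.7 MPa (tensile)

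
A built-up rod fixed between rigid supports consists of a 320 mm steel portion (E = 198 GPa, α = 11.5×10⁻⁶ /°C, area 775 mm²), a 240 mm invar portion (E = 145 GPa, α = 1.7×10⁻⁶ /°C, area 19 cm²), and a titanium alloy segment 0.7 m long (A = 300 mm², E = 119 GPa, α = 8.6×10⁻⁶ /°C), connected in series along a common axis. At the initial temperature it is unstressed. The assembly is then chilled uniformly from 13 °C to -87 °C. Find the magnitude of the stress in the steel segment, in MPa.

σ ≈ 57.8 MPa (tensile)

With the walls removed the bar would change length by δ_free = Σ αᵢΔT Lᵢ = 11.5×10⁻⁶×100×320 + 1.7×10⁻⁶×100×240 + 8.6×10⁻⁶×100×700 = 1.011 mm.
Since the ends are fixed, an axial force P builds up, equal in every segment, with P · Σ Lᵢ/(AᵢEᵢ) = δ_free.
Σ Lᵢ/(AᵢEᵢ) = 320/(775×198×10³) + 240/(1900×145×10³) + 700/(300×119×10³) = 2.256×10⁻⁵ mm/N.
Hence P = δ_free / Σ(L/AE) = 1.011/2.256×10⁻⁵ = 44.8 kN (tensile).
σ_{steel} = P / A = 44800 / 775 = 57.8 MPa.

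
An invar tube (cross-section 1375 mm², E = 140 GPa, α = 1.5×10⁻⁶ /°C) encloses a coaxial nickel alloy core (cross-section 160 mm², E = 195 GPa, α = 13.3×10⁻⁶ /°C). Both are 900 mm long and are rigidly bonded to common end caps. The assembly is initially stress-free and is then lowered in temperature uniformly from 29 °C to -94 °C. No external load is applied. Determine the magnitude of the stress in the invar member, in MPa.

σ ≈ 28.3 MPa (compressive)

Both members must finish at the same length. With the larger α, the nickel alloy tends to over-contract; the plates restrain it, putting the nickel alloy in tension and the invar in compression. With no external load the two internal forces are equal and opposite, magnitude P.
Compatibility of the two members (thermal + elastic change equal): (α₁ − α₂)ΔT = P·[1/(A₁E₁) + 1/(A₂E₂)].
|α₁ − α₂|·ΔT = 11.8×10⁻⁶ × 123 = 0.001451.
1/(A₁E₁) + 1/(A₂E₂) = 1/(1375×140×10³) + 1/(160×195×10³) = 3.725×10⁻⁸ N⁻¹.
P = 0.001451 / 3.725×10⁻⁸ = 38970 N = 38.97 kN.
σ_{invar} = P/A₁ = 38970/1375 = 28.34 MPa, compressive.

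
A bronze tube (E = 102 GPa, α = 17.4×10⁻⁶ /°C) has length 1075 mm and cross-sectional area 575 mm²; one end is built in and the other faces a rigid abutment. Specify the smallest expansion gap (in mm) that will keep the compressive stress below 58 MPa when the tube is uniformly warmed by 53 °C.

g ≈ 0.38 mm

Free expansion if unrestrained: δ_free = αΔT L = 17.4×10⁻⁶ × 53 × 1075 = 0.9914 mm.
A stress of 58 MPa corresponds to the wall pushing the tube back by σL/E = 58×1075/(102×10³) = 0.6113 mm.
The gap must absorb the remainder: g_min = 0.9914 − 0.6113 = 0.3801 mm.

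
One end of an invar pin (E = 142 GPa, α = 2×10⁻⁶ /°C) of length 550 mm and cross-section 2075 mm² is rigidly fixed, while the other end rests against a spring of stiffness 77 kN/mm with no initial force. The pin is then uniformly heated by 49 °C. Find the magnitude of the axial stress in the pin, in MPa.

If the spring were absent the pin would lengthen by αΔT L = 2×10⁻⁶ × 49 × 550 = 0.0539 mm.
Let P be the compressive force at the spring. The pin shortens elastically by PL/(AE) and the spring compresses by P/k; together these equal δ_free.
P [ L/(AE) + 1/k ] = δ_free → P [ 550/(2075×142×10³) + 1/(77×10³) ] = 0.0539.
P = 0.0539 / 1.485×10⁻⁵ = 3629 N.
σ = P/A = 3629/2075 = 1.749 MPa.

σ ≈ 1.75 MPa (compressive)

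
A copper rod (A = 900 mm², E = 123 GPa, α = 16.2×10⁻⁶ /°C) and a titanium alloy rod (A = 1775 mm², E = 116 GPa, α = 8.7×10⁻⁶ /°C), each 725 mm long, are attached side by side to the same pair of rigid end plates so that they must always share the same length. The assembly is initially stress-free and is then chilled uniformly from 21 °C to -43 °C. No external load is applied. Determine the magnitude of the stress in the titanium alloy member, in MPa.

σ ≈ 19.5 MPa (compressive)

The copper has the larger α, so on cooling it would change length more than the titanium alloy if both were free. The rigid plates force a common final length, so the copper is put into tension and the titanium alloy into compression, with equal and opposite forces P (no external load).
Compatibility of the two members (thermal + elastic change equal): (α₁ − α₂)ΔT = P·[1/(A₁E₁) + 1/(A₂E₂)].
|α₁ − α₂|·ΔT = 7.5×10⁻⁶ × 64 = 0.00048.
1/(A₁E₁) + 1/(A₂E₂) = 1/(900×123×10³) + 1/(1775×116×10³) = 1.389×10⁻⁸ N⁻¹.
P = 0.00048 / 1.389×10⁻⁸ = 34560 N = 34.56 kN.
σ_{titanium alloy} = P/A₂ = 34560/1775 = 19.47 MPa, compressive.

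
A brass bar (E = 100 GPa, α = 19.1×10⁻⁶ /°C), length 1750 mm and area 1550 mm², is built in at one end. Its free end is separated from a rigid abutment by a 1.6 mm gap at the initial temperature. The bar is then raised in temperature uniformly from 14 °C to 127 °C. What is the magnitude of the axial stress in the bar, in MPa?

σ ≈ 124 MPa (compressive)

Unrestrained expansion: δ_free = αΔT L = 19.1×10⁻⁶ × 113 × 1750 = 3.777 mm.
After closing the 1.6 mm clearance, 3.777 − 1.6 = 2.177 mm of expansion remains to be suppressed by the wall.
That suppressed elongation corresponds to σ = E·Δ/L = 100×10³ × 2.177/1750 = 124.4 MPa.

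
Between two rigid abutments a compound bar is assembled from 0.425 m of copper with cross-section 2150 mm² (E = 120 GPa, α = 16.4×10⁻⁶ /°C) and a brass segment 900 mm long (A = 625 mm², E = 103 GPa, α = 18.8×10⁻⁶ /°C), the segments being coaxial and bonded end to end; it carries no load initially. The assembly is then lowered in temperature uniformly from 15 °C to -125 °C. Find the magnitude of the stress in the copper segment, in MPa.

σ ≈ 99.5 MPa (tensile)

With the walls removed the bar would change length by δ_free = Σ αᵢΔT Lᵢ = 16.4×10⁻⁶×140×425 + 18.8×10⁻⁶×140×900 = 3.345 mm.
The walls prevent any net length change, so an axial force P (same in every segment) develops. Compatibility: P · Σ Lᵢ/(AᵢEᵢ) = δ_free.
The series flexibility is Σ Lᵢ/(AᵢEᵢ) = 425/(2150×120×10³) + 900/(625×103×10³) = 1.563×10⁻⁵ mm/N.
Hence P = δ_free / Σ(L/AE) = 3.345/1.563×10⁻⁵ = 214 kN (tensile).
σ_{copper} = P / A = 214000 / 2150 = 99.54 MPa.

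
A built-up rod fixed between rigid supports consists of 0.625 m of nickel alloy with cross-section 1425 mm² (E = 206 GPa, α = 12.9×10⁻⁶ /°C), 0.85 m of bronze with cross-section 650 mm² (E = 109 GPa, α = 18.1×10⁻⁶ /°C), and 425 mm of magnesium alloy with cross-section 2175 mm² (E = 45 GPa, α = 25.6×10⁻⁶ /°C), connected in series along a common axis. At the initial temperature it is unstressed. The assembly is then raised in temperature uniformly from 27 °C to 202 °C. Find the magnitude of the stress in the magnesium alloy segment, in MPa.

σ ≈ 150 MPa (compressive)

With the walls removed the bar would change length by δ_free = Σ αᵢΔT Lᵢ = 12.9×10⁻⁶×175×625 + 18.1×10⁻⁶×175×850 + 25.6×10⁻⁶×175×425 = 6.007 mm.
Since the ends are fixed, an axial force P builds up, equal in every segment, with P · Σ Lᵢ/(AᵢEᵢ) = δ_free.
Σ Lᵢ/(AᵢEᵢ) = 625/(1425×206×10³) + 850/(650×109×10³) + 425/(2175×45×10³) = 1.847×10⁻⁵ mm/N.
Hence P = δ_free / Σ(L/AE) = 6.007/1.847×10⁻⁵ = 325.3 kN (compressive).
σ_{magnesium alloy} = P / A = 325300 / 2175 = 149.6 MPa.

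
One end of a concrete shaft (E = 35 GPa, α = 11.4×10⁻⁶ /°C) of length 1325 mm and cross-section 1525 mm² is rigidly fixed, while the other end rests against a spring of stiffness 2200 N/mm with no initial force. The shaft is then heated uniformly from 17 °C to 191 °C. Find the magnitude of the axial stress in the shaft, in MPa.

σ ≈ 3.6 MPa (compressive)

The unrestrained thermal change is αΔT L = 11.4×10⁻⁶ × 174 × 1325 = 2.628 mm.
Let P be the compressive force at the spring. The shaft shortens elastically by PL/(AE) and the spring compresses by P/k; together these equal δ_free.
So P = δ_free / [L/(AE) + 1/k] = 2.628 / [ 1325/(1525×35×10³) + 1/(2200) ].
P = 2.628 / 0.0004794 = 5483 N.
σ = P/A = 5483/1525 = 3.595 MPa.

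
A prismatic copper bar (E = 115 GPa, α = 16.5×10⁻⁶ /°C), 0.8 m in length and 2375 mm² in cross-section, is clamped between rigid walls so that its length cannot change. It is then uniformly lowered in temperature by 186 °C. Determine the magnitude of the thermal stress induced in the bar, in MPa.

The supports are rigid, so the total axial strain is zero. The restrained thermal strain is ε = αΔT = 16.5×10⁻⁶ × 186 = 3069×10⁻⁶.
Hence σ = E·αΔT = 115×10³ × 3069×10⁻⁶ = 352.9 MPa, tensile.

σ ≈ 353 MPa (tensile)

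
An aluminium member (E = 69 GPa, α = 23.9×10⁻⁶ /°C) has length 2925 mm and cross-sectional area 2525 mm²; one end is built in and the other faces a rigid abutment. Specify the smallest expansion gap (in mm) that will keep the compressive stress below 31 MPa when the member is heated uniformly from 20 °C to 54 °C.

With no wall the member would lengthen by αΔT L = 23.9×10⁻⁶ × 34 × 2925 = 2.377 mm.
At the allowable stress the elastic shortening the wall may impose is σL/E = 31 × 2925 / (69×10³) = 1.314 mm.
The gap must absorb the remainder: g_min = 2.377 − 1.314 = 1.063 mm.

g ≈ 1.06 mm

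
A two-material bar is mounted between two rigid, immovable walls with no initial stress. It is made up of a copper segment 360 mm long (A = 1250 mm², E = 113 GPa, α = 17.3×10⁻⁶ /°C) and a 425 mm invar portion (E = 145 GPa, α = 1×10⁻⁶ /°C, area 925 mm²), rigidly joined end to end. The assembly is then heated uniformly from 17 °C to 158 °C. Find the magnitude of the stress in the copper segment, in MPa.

If the supports were absent, the total length change would be Σ αᵢΔT Lᵢ = 17.3×10⁻⁶×141×360 + 1×10⁻⁶×141×425 = 0.9381 mm.
The walls prevent any net length change, so an axial force P (same in every segment) develops. Compatibility: P · Σ Lᵢ/(AᵢEᵢ) = δ_free.
The series flexibility is Σ Lᵢ/(AᵢEᵢ) = 360/(1250×113×10³) + 425/(925×145×10³) = 5.717×10⁻⁶ mm/N.
P = 0.9381 / 5.717×10⁻⁶ = 164100 N = 164.1 kN, compressive.
σ_{copper} = P / A = 164100 / 1250 = 131.3 MPa.

σ ≈ 131 MPa (compressive)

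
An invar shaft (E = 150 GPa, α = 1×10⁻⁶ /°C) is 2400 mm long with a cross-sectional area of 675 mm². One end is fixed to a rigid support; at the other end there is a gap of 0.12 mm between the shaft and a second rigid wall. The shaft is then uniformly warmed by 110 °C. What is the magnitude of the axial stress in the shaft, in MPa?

Unrestrained expansion: δ_free = αΔT L = 1×10⁻⁶ × 110 × 2400 = 0.264 mm.
After closing the 0.12 mm clearance, 0.264 − 0.12 = 0.144 mm of expansion remains to be suppressed by the wall.
Compatibility: PL/(AE) = 0.144 mm, so σ = P/A = E × (0.144/2400) = 9 MPa.

σ ≈ 9 MPa (compressive)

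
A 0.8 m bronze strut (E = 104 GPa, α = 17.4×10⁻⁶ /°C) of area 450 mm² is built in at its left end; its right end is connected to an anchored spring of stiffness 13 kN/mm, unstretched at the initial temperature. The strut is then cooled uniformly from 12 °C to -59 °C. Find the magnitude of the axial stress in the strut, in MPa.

If the spring were absent the strut would shorten by αΔT L = 17.4×10⁻⁶ × 71 × 800 = 0.9883 mm.
Let P be the tensile force in the spring. The strut extends elastically by PL/(AE) and the spring stretches by P/k; together these equal δ_free.
P [ L/(AE) + 1/k ] = δ_free → P [ 800/(450×104×10³) + 1/(13×10³) ] = 0.9883.
P = 0.9883 / 9.402×10⁻⁵ = 10510 N.
σ = P/A = 10510/450 = 23.36 MPa.

σ ≈ 23.4 MPa (tensile)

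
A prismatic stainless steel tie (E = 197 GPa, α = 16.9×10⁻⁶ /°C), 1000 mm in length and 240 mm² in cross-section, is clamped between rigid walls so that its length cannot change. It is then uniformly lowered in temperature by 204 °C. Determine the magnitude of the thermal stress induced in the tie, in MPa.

σ ≈ 679 MPa (tensile)

The supports are rigid, so the total axial strain is zero. The restrained thermal strain is ε = αΔT = 16.9×10⁻⁶ × 204 = 3447.6×10⁻⁶.
σ = EαΔT = 197×10³ × 16.9×10⁻⁶ × 204 = 679.2 MPa (tensile; the tie is trying to contract).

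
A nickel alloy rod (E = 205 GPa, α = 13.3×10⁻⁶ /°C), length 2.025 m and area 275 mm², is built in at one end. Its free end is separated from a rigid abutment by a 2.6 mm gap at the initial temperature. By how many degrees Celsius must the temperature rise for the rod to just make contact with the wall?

ΔT ≈ 96.5 °C

Contact occurs when the free expansion equals the gap: αΔT L = 2.6 mm.
So ΔT = g/(αL) = 2.6/(13.3×10⁻⁶ × 2025) = 96.54 °C.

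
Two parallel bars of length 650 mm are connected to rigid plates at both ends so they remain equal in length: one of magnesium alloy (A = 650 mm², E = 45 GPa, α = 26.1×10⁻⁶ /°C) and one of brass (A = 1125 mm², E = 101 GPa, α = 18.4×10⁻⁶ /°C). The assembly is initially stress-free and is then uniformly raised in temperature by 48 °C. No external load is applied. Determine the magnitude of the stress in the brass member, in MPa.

The magnesium alloy has the larger α, so on heating it would change length more than the brass if both were free. The rigid plates force a common final length, so the magnesium alloy is put into compression and the brass into tension, with equal and opposite forces P (no external load).
Compatibility of the two members (thermal + elastic change equal): (α₁ − α₂)ΔT = P·[1/(A₁E₁) + 1/(A₂E₂)].
|α₁ − α₂|·ΔT = 7.7×10⁻⁶ × 48 = 0.0003696.
1/(A₁E₁) + 1/(A₂E₂) = 1/(650×45×10³) + 1/(1125×101×10³) = 4.299×10⁻⁸ N⁻¹.
P = 0.0003696 / 4.299×10⁻⁸ = 8598 N = 8.598 kN.
σ_{brass} = P/A₂ = 8598/1125 = 7.642 MPa, tensile.

σ ≈ 7.64 MPa (tensile)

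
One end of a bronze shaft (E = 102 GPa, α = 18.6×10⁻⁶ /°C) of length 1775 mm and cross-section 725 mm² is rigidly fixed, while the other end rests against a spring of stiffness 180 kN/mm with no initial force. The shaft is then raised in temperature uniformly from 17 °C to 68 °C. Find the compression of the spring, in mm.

The unrestrained thermal change is αΔT L = 18.6×10⁻⁶ × 51 × 1775 = 1.684 mm.
Let P be the compressive force at the spring. The shaft shortens elastically by PL/(AE) and the spring compresses by P/k; together these equal δ_free.
So P = δ_free / [L/(AE) + 1/k] = 1.684 / [ 1775/(725×102×10³) + 1/(180×10³) ].
P = 1.684 / 2.956×10⁻⁵ = 56960 N.
Spring compression = P/k = 56960/(180×10³) = 0.3165 mm.

δ ≈ 0.316 mm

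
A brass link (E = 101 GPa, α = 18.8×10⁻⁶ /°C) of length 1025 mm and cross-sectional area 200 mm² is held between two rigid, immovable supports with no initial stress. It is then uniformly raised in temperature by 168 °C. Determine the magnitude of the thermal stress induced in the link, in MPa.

σ ≈ 319 MPa (compressive)

Because both ends are immovable the net strain is zero, and the suppressed thermal strain is αΔT = 18.8×10⁻⁶ × 168 = 3158.4×10⁻⁶.
Hence σ = E·αΔT = 101×10³ × 3158.4×10⁻⁶ = 319 MPa, compressive.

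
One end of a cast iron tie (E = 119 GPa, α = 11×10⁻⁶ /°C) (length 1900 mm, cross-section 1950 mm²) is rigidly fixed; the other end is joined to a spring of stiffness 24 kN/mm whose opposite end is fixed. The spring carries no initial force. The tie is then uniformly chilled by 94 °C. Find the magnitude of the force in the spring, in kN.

If the spring were absent the tie would shorten by αΔT L = 11×10⁻⁶ × 94 × 1900 = 1.965 mm.
With a force P in the spring, the elastic change of the tie is PL/(AE) and that of the spring is P/k; compatibility requires their sum to equal δ_free.
P [ L/(AE) + 1/k ] = δ_free → P [ 1900/(1950×119×10³) + 1/(24×10³) ] = 1.965.
P = 1.965 / 4.985×10⁻⁵ = 39410 N.

P ≈ 39.4 kN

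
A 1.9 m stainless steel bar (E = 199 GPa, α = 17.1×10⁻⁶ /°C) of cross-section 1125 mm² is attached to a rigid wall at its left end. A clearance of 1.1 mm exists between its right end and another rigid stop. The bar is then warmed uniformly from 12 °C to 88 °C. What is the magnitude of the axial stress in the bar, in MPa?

σ ≈ 143 MPa (compressive)

Unrestrained expansion: δ_free = αΔT L = 17.1×10⁻⁶ × 76 × 1900 = 2.469 mm.
This exceeds the 1.1 mm gap, so the wall pushes back. The portion of expansion that must be recovered elastically is δ_free − gap = 2.469 − 1.1 = 1.369 mm.
That suppressed elongation corresponds to σ = E·Δ/L = 199×10³ × 1.369/1900 = 143.4 MPa.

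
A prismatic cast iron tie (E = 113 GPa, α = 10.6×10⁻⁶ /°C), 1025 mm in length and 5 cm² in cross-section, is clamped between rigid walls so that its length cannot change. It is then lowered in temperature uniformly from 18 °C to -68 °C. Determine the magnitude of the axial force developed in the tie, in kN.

The ends cannot move, so σ = EαΔT = 113×10³ × 10.6×10⁻⁶ × 86 = 103 MPa.
P = AEαΔT = 500 × 113×10³ × 10.6×10⁻⁶ × 86 = 51.51 kN (tensile).

P ≈ 51.5 kN (tensile)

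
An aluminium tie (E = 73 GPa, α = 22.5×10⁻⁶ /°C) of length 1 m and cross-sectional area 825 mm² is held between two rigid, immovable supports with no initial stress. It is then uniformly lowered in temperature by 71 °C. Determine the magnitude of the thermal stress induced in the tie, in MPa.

σ ≈ 117 MPa (tensile)

Because both ends are immovable the net strain is zero, and the suppressed thermal strain is αΔT = 22.5×10⁻⁶ × 71 = 1597.5×10⁻⁶.
Hence σ = E·αΔT = 73×10³ × 1597.5×10⁻⁶ = 116.6 MPa, tensile.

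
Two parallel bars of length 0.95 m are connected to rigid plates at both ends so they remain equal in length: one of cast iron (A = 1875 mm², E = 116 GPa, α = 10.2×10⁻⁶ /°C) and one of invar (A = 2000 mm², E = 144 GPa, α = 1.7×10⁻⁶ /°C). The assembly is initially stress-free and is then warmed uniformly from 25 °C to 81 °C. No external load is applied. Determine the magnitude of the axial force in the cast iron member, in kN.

P ≈ 59 kN (compressive in the cast iron)

The cast iron has the larger α, so on heating it would change length more than the invar if both were free. The rigid plates force a common final length, so the cast iron is put into compression and the invar into tension, with equal and opposite forces P (no external load).
Setting the final lengths equal and cancelling L: (α₁ − α₂)ΔT = P/(A₁E₁) + P/(A₂E₂).
|α₁ − α₂|·ΔT = 8.5×10⁻⁶ × 56 = 0.000476.
1/(A₁E₁) + 1/(A₂E₂) = 1/(1875×116×10³) + 1/(2000×144×10³) = 8.07×10⁻⁹ N⁻¹.
P = 0.000476 / 8.07×10⁻⁹ = 58980 N = 58.98 kN.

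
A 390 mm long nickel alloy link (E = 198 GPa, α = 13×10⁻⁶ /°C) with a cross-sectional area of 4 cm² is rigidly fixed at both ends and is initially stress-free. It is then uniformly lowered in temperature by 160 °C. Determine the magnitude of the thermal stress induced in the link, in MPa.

σ ≈ 412 MPa (tensile)

The supports are rigid, so the total axial strain is zero. The restrained thermal strain is ε = αΔT = 13×10⁻⁶ × 160 = 2080×10⁻⁶.
Hence σ = E·αΔT = 198×10³ × 2080×10⁻⁶ = 411.8 MPa, tensile.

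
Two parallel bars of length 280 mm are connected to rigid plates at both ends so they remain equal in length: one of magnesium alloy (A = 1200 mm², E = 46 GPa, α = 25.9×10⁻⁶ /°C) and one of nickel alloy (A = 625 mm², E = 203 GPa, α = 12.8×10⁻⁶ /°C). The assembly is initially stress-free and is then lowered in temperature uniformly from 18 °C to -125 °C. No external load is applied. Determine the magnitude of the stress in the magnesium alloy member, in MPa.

σ ≈ 60 MPa (tensile)

Both members must finish at the same length. With the larger α, the magnesium alloy tends to over-contract; the plates restrain it, putting the magnesium alloy in tension and the nickel alloy in compression. With no external load the two internal forces are equal and opposite, magnitude P.
Compatibility of the two members (thermal + elastic change equal): (α₁ − α₂)ΔT = P·[1/(A₁E₁) + 1/(A₂E₂)].
|α₁ − α₂|·ΔT = 13.1×10⁻⁶ × 143 = 0.001873.
1/(A₁E₁) + 1/(A₂E₂) = 1/(1200×46×10³) + 1/(625×203×10³) = 2.6×10⁻⁸ N⁻¹.
So P = 0.001873 / 2.6×10⁻⁸ = 72.06 kN.
σ_{magnesium alloy} = P/A₁ = 72060/1200 = 60.05 MPa, tensile.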